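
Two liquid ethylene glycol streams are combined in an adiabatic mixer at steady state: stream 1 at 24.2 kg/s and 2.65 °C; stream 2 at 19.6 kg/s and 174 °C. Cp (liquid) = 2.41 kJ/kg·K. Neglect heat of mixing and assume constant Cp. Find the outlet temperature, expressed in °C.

Adiabatic, steady state ⇒ Σ ṁᵢCp,ᵢ(T_out − Tᵢ) = 0
Σ ṁᵢCp,ᵢTᵢ = 24.2×2.41×2.65 + 19.6×2.41×174 = 8373.6
Σ ṁᵢCp,ᵢ = 24.2×2.41 + 19.6×2.41 = 105.56
T_out = 8373.6 / 105.56 = 79.327 °C

T_out = 79.3 °C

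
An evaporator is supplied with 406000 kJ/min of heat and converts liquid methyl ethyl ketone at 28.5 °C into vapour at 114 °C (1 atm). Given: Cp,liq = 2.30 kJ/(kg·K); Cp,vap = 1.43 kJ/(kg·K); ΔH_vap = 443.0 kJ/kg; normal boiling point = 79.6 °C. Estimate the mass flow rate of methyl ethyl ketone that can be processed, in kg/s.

ṁ = 11.1 kg/s

Δh = 2.30×(79.6−28.5) + 443.0 + 1.43×(114−79.6) = 609.72 kJ/kg
Q = 406000 kJ/min = 6766.7 kJ/s = 6766.7 kJ/s
ṁ = Q/Δh = 6766.7 / 609.72 = 11.098 kg/s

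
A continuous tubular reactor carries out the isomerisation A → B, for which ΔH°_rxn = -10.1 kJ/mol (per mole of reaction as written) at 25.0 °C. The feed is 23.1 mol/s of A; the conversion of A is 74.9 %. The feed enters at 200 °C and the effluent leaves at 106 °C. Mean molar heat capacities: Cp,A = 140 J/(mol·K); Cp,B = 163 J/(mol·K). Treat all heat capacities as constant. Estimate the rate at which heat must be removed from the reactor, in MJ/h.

Extent of reaction ξ = 0.749 × 23.1 = 17.302 mol/s
Reaction term: ξ·ΔH°_rxn = 17.302 × -10.1 = -174.75 kJ/s
Sensible, feed 200→25 °C: -565.95 kJ/s
Outlet flows (mol/s): A 5.7981, B 17.302
Sensible, products 25→106 °C: 294.19 kJ/s
Q = ΔH = -446.51 kJ/s = -446.51 kW
Heat removed = 1607.4 MJ/h

Q_out = 1610 MJ/h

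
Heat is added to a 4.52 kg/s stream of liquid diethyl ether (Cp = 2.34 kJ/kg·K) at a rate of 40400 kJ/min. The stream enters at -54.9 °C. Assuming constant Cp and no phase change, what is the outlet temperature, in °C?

Q = 40400 kJ/min = 673.33 kJ/s
ΔT = Q/(ṁ·Cp) = 673.33/(4.52×2.34) = 63.661 K
T_out = -54.9 + 63.661 = 8.7613 °C

T_out = 8.76 °C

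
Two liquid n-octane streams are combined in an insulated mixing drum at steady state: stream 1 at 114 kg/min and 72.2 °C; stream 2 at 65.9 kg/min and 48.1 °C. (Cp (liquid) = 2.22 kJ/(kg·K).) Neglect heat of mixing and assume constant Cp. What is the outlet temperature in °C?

T_out = 63.4 °C

Energy balance with Q = 0: Σ ṁᵢCp,ᵢ(T_out − Tᵢ) = 0
T_out = Σ ṁᵢCp,ᵢTᵢ / Σ ṁᵢCp,ᵢ
      = 25309 / 399.38 = 63.372 °C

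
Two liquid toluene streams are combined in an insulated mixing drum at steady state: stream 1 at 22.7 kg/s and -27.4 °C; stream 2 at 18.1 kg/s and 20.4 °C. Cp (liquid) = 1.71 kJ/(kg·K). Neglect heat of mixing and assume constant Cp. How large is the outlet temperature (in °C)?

T_out = -6.19 °C

Energy balance with Q = 0: Σ ṁᵢCp,ᵢ(T_out − Tᵢ) = 0
T_out = Σ ṁᵢCp,ᵢTᵢ / Σ ṁᵢCp,ᵢ
      = -432.19 / 69.768 = -6.1946 °C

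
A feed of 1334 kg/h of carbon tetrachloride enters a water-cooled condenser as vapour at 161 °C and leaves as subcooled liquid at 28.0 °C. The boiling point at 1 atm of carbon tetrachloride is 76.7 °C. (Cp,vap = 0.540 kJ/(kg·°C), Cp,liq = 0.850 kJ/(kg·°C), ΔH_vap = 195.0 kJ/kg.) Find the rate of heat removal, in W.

Q_c = 104000 W

vapour 161→76.7 °C: -45.522 kJ/kg
condensation at 76.7 °C: -195 kJ/kg
liquid 76.7→28.0 °C: -41.395 kJ/kg
Δh = -45.522 + -195 + -41.395 = -281.92 kJ/kg
Q = ṁ·Δh = 1334 kg/h × -281.92 kJ/kg = -376080 kJ/h
|Q| = 104.47 kW = 104470 W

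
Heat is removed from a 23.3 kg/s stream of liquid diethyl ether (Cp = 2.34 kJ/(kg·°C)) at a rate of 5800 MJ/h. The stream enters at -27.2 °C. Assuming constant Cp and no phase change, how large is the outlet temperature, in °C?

T_out = -56.7 °C

Q = 5800 MJ/h = 1611.1 kJ/s
ΔT = Q/(ṁ·Cp) = 1611.1/(23.3×2.34) = 29.55 K
T_out = -27.2 − 29.55 = -56.75 °C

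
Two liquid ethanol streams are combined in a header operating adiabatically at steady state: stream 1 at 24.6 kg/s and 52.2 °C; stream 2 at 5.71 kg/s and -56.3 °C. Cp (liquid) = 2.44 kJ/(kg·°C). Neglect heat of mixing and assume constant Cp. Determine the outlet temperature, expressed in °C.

No heat crosses the boundary, so H_out = H_in.
T_out = Σ ṁᵢCp,ᵢTᵢ / Σ ṁᵢCp,ᵢ
      = 2348.9 / 73.956 = 31.76 °C

T_out = 31.8 °C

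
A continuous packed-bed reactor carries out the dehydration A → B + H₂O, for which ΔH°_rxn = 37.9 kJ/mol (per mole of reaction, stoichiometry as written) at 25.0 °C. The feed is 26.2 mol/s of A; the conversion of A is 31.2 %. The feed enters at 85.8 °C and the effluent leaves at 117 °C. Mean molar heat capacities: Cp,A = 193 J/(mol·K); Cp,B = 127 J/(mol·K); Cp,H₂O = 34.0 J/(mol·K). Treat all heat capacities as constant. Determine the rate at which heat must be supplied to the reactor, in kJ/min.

Q_in = 26600 kJ/min

Extent of reaction ξ = 0.312 × 26.2 = 8.1744 mol/s
Reaction term: ξ·ΔH°_rxn = 8.1744 × 37.9 = 309.81 kJ/s
Sensible, feed 85.8→25 °C: -307.44 kJ/s
Outlet flows (mol/s): A 18.026, B 8.1744, H₂O 8.1744
Sensible, products 25→117 °C: 441.14 kJ/s
Q = ΔH = 443.51 kJ/s = 443.51 kW
Heat supplied = 26611 kJ/min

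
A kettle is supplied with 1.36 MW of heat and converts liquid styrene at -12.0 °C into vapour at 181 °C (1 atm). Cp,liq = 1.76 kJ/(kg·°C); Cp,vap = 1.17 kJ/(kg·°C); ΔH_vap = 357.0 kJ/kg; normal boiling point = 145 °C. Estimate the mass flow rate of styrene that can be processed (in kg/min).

ṁ = 121 kg/min

Δh = 1.76×(145−-12.0) + 357.0 + 1.17×(181−145) = 675.44 kJ/kg
Q = 1.36 MW = 1360 kJ/s = 81600 kJ/min
ṁ = Q/Δh = 81600 / 675.44 = 120.81 kg/min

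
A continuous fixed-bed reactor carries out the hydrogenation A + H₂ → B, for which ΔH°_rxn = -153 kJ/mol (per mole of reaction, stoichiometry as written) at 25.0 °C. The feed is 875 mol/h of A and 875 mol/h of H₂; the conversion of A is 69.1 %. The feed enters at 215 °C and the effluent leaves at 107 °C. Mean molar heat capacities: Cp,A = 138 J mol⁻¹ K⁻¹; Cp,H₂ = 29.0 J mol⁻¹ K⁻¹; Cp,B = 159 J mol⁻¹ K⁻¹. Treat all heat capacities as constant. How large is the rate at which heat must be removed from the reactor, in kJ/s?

Q_out = 30.2 kJ/s

Extent of reaction ξ = 0.691 × 875 = 604.62 mol/h
Reaction term: ξ·ΔH°_rxn = 604.62 × -153 = -92508 kJ/h
Sensible, feed 215→25 °C: -27764 kJ/h
Outlet flows (mol/h): A 270.38, H₂ 270.38, B 604.62
Sensible, products 25→107 °C: 11586 kJ/h
Q = ΔH = -108690 kJ/h = -30.19 kW
Heat removed = 30.19 kJ/s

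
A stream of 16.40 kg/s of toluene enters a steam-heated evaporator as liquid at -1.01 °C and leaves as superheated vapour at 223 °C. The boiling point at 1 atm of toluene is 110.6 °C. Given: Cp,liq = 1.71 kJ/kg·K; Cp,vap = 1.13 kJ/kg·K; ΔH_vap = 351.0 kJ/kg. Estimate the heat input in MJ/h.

liquid -1.01→110.6 °C: 190.85 kJ/kg
vaporisation at 110.6 °C: 351 kJ/kg
vapour 110.6→223 °C: 127.01 kJ/kg
Δh = 190.85 + 351 + 127.01 = 668.87 kJ/kg
Q = ṁ·Δh = 16.40 kg/s × 668.87 kJ/kg = 10969 kJ/s
|Q| = 10969 kW = 39490 MJ/h

Q = 39500 MJ/h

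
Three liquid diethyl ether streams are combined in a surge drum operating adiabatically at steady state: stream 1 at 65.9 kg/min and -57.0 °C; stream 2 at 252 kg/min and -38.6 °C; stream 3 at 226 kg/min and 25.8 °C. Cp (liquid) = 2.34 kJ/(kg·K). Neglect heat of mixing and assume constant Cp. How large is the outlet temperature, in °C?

T_out = -14.1 °C

Energy balance with Q = 0: Σ ṁᵢCp,ᵢ(T_out − Tᵢ) = 0
T_out = Σ ṁᵢCp,ᵢTᵢ / Σ ṁᵢCp,ᵢ
      = -17907 / 1272.7 = -14.07 °C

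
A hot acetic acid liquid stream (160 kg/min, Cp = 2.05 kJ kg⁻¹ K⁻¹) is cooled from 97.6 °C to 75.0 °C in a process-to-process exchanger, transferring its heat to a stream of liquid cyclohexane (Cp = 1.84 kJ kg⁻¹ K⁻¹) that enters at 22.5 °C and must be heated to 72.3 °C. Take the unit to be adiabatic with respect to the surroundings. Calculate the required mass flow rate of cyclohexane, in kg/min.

Heat released by hot stream: Q = 160 × 2.05 × (97.6 − 75.0) = 7412.8 kJ/min
Energy balance on cold side (adiabatic exchanger): Q = ṁ_c·Cp_c·(T_c,out − T_c,in)
ṁ_c = 7412.8 / [1.84 × (72.3 − 22.5)] = 80.898 kg/min

ṁ_c = 80.9 kg/min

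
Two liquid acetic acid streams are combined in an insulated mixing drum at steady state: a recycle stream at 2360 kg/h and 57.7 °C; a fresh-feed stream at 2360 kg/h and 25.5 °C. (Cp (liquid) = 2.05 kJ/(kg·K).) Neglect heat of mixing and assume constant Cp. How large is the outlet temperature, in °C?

No heat crosses the boundary, so H_out = H_in.
T_out = Σ ṁᵢCp,ᵢTᵢ / Σ ṁᵢCp,ᵢ
      = 402520 / 9676 = 41.6 °C

T_out = 41.6 °C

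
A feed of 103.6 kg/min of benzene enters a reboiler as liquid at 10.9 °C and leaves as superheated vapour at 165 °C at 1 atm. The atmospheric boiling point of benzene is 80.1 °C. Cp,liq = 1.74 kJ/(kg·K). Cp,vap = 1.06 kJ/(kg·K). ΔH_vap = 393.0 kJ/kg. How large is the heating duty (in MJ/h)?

liquid 10.9→80.1 °C: 120.41 kJ/kg
vaporisation at 80.1 °C: 393 kJ/kg
vapour 80.1→165 °C: 89.994 kJ/kg
Δh = 120.41 + 393 + 89.994 = 603.4 kJ/kg
Q = ṁ·Δh = 103.6 kg/min × 603.4 kJ/kg = 62512 kJ/min
|Q| = 1041.9 kW = 3750.7 MJ/h

Q = 3750 MJ/h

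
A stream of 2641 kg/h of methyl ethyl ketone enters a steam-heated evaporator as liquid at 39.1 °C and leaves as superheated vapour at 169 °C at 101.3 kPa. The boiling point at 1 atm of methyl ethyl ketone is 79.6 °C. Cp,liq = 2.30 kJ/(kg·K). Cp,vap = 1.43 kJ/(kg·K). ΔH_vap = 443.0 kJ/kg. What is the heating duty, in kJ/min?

Q = 29200 kJ/min

liquid 39.1→79.6 °C: 93.15 kJ/kg
vaporisation at 79.6 °C: 443 kJ/kg
vapour 79.6→169 °C: 127.84 kJ/kg
Δh = 93.15 + 443 + 127.84 = 663.99 kJ/kg
Q = ṁ·Δh = 2641 kg/h × 663.99 kJ/kg = 1.7536e+06 kJ/h
|Q| = 487.11 kW = 29227 kJ/min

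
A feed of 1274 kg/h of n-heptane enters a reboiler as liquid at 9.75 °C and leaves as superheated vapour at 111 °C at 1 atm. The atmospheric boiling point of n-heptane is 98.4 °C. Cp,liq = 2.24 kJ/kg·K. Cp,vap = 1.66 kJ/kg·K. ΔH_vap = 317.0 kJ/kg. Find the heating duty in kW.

liquid 9.75→98.4 °C: 198.58 kJ/kg
vaporisation at 98.4 °C: 317 kJ/kg
vapour 98.4→111 °C: 20.916 kJ/kg
Δh = 198.58 + 317 + 20.916 = 536.49 kJ/kg
Q = ṁ·Δh = 1274 kg/h × 536.49 kJ/kg = 683490 kJ/h
|Q| = 189.86 kW

Q = 190 kW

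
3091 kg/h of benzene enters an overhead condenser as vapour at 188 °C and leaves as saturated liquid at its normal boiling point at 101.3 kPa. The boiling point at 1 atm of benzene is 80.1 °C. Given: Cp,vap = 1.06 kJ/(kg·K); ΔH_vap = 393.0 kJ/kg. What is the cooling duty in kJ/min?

Q_c = 26100 kJ/min

vapour 188→80.1 °C: -114.37 kJ/kg
condensation at 80.1 °C: -393 kJ/kg
Δh = -114.37 + -393 = -507.37 kJ/kg
Q = ṁ·Δh = 3091 kg/h × -507.37 kJ/kg = -1.5683e+06 kJ/h
|Q| = 435.64 kW = 26138 kJ/min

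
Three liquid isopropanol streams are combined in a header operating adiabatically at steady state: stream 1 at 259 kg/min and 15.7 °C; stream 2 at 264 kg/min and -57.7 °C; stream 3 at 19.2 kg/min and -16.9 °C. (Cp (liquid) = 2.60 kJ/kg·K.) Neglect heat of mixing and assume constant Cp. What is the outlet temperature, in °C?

T_out = -21.2 °C

No heat crosses the boundary, so H_out = H_in.
T_out = Σ ṁᵢCp,ᵢTᵢ / Σ ṁᵢCp,ᵢ
      = -29877 / 1409.7 = -21.193 °C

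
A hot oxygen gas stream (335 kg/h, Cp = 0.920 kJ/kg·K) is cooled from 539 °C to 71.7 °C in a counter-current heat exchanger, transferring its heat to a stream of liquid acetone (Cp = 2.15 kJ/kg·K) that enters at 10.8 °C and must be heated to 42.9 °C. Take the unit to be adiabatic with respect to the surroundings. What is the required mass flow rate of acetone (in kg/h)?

Heat released by hot stream: Q = 335 × 0.920 × (539 − 71.7) = 144020 kJ/h
Energy balance on cold side (adiabatic exchanger): Q = ṁ_c·Cp_c·(T_c,out − T_c,in)
ṁ_c = 144020 / [2.15 × (42.9 − 10.8)] = 2086.8 kg/h

ṁ_c = 2090 kg/h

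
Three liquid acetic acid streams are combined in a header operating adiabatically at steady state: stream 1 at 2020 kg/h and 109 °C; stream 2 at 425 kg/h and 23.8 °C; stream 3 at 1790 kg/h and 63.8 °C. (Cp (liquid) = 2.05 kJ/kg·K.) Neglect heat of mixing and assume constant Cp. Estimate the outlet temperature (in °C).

Adiabatic, steady state ⇒ Σ ṁᵢCp,ᵢ(T_out − Tᵢ) = 0
Σ ṁᵢCp,ᵢTᵢ = 2020×2.05×109 + 425×2.05×23.8 + 1790×2.05×63.8 = 706220
Σ ṁᵢCp,ᵢ = 2020×2.05 + 425×2.05 + 1790×2.05 = 8681.8
T_out = 706220 / 8681.8 = 81.345 °C

T_out = 81.3 °C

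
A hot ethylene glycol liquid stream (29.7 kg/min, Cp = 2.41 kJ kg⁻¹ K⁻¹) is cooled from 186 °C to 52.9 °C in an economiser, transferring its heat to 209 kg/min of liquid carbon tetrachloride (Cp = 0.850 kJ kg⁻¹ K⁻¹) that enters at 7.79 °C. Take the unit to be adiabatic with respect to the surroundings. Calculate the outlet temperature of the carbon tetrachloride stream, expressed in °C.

T_c,out = 61.4 °C

Heat released by hot stream: Q = 29.7 × 2.41 × (186 − 52.9) = 9526.9 kJ/min
Energy balance on cold side (adiabatic exchanger): Q = ṁ_c·Cp_c·(T_c,out − T_c,in)
T_c,out = 7.79 + 9526.9/(209 × 0.850) = 61.417 °C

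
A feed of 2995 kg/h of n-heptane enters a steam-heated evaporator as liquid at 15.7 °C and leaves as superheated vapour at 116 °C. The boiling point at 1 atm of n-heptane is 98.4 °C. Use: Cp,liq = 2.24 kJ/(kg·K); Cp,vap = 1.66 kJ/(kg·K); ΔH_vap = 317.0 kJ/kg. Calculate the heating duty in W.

liquid 15.7→98.4 °C: 185.25 kJ/kg
vaporisation at 98.4 °C: 317 kJ/kg
vapour 98.4→116 °C: 29.216 kJ/kg
Δh = 185.25 + 317 + 29.216 = 531.46 kJ/kg
Q = ṁ·Δh = 2995 kg/h × 531.46 kJ/kg = 1.5917e+06 kJ/h
|Q| = 442.15 kW = 442150 W

Q = 442000 W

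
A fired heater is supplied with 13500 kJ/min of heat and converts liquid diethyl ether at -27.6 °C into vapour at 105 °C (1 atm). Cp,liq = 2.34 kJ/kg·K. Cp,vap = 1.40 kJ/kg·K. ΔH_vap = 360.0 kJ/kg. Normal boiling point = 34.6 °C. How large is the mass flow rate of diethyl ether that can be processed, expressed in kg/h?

ṁ = 1340 kg/h

Δh = 2.34×(34.6−-27.6) + 360.0 + 1.40×(105−34.6) = 604.11 kJ/kg
Q = 13500 kJ/min = 225 kJ/s = 810000 kJ/h
ṁ = Q/Δh = 810000 / 604.11 = 1340.8 kg/h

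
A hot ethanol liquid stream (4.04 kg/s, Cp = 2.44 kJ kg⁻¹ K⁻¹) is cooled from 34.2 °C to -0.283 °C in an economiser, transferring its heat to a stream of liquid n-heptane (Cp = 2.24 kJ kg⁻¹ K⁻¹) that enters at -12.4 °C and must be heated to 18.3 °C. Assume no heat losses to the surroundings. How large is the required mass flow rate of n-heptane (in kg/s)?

ṁ_c = 4.94 kg/s

Heat released by hot stream: Q = 4.04 × 2.44 × (34.2 − -0.283) = 339.92 kJ/s
Energy balance on cold side (adiabatic exchanger): Q = ṁ_c·Cp_c·(T_c,out − T_c,in)
ṁ_c = 339.92 / [2.24 × (18.3 − -12.4)] = 4.943 kg/s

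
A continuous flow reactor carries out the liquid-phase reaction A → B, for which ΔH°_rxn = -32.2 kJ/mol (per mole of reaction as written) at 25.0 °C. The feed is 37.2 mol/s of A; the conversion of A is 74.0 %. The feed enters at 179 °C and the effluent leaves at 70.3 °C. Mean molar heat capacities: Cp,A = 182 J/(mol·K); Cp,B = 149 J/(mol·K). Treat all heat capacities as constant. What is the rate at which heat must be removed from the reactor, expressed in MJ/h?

Extent of reaction ξ = 0.740 × 37.2 = 27.528 mol/s
Reaction term: ξ·ΔH°_rxn = 27.528 × -32.2 = -886.4 kJ/s
Sensible, feed 179→25 °C: -1042.6 kJ/s
Outlet flows (mol/s): A 9.672, B 27.528
Sensible, products 25→70.3 °C: 265.55 kJ/s
Q = ΔH = -1663.5 kJ/s = -1663.5 kW
Heat removed = 5988.6 MJ/h

Q_out = 5990 MJ/h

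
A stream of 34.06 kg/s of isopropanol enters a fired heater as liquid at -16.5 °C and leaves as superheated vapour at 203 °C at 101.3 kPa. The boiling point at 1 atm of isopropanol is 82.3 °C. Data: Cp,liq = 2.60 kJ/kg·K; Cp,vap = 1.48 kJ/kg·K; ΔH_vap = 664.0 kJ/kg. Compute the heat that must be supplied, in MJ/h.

liquid -16.5→82.3 °C: 256.88 kJ/kg
vaporisation at 82.3 °C: 664 kJ/kg
vapour 82.3→203 °C: 178.64 kJ/kg
Δh = 256.88 + 664 + 178.64 = 1099.5 kJ/kg
Q = ṁ·Δh = 34.06 kg/s × 1099.5 kJ/kg = 37450 kJ/s
|Q| = 37450 kW = 134820 MJ/h

Q = 135000 MJ/h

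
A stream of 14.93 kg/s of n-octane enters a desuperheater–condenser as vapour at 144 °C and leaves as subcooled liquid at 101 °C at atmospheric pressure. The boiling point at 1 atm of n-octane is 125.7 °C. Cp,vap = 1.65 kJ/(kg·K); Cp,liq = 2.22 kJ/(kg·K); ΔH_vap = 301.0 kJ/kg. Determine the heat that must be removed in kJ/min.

Q_c = 346000 kJ/min

vapour 144→125.7 °C: -30.195 kJ/kg
condensation at 125.7 °C: -301 kJ/kg
liquid 125.7→101 °C: -54.834 kJ/kg
Δh = -30.195 + -301 + -54.834 = -386.03 kJ/kg
Q = ṁ·Δh = 14.93 kg/s × -386.03 kJ/kg = -5763.4 kJ/s
|Q| = 5763.4 kW = 345800 kJ/min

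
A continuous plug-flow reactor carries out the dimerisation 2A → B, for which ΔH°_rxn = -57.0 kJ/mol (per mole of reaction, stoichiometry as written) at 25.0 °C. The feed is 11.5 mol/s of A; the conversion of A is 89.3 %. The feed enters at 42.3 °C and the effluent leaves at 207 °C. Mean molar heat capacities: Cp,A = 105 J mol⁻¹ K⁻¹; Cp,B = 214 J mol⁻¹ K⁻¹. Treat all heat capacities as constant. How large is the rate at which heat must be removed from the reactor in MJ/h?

Extent of reaction ξ = 0.893 × 11.5 / 2 = 5.1348 mol/s
Reaction term: ξ·ΔH°_rxn = 5.1348 × -57.0 = -292.68 kJ/s
Sensible, feed 42.3→25 °C: -20.89 kJ/s
Outlet flows (mol/s): A 1.2305, B 5.1348
Sensible, products 25→207 °C: 223.5 kJ/s
Q = ΔH = -90.067 kJ/s = -90.067 kW
Heat removed = 324.24 MJ/h

Q_out = 324 MJ/h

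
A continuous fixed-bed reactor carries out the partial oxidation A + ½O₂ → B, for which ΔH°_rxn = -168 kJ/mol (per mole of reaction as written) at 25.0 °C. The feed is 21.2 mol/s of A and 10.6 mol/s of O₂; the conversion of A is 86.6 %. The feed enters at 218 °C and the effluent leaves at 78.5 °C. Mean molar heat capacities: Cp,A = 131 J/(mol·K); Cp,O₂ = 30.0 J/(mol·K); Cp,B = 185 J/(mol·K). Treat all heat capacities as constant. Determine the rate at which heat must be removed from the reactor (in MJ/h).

Extent of reaction ξ = 0.866 × 21.2 = 18.359 mol/s
Reaction term: ξ·ΔH°_rxn = 18.359 × -168 = -3084.3 kJ/s
Sensible, feed 218→25 °C: -597.37 kJ/s
Outlet flows (mol/s): A 2.8408, O₂ 1.4204, B 18.359
Sensible, products 25→78.5 °C: 203.9 kJ/s
Q = ΔH = -3477.8 kJ/s = -3477.8 kW
Heat removed = 12520 MJ/h

Q_out = 12500 MJ/h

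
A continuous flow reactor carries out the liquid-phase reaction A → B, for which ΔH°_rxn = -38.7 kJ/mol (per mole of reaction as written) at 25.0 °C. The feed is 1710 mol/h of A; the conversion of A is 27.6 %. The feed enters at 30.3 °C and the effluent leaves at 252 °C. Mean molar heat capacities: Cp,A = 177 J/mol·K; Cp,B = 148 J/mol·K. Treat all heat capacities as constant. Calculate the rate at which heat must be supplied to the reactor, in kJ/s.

Q_in = 12.7 kJ/s

Extent of reaction ξ = 0.276 × 1710 = 471.96 mol/h
Reaction term: ξ·ΔH°_rxn = 471.96 × -38.7 = -18265 kJ/h
Sensible, feed 30.3→25 °C: -1604.2 kJ/h
Outlet flows (mol/h): A 1238, B 471.96
Sensible, products 25→252 °C: 65599 kJ/h
Q = ΔH = 45730 kJ/h = 12.703 kW
Heat supplied = 12.703 kJ/s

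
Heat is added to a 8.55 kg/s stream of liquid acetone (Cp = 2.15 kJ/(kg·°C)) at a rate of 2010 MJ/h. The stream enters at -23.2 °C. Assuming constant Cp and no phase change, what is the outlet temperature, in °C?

T_out = 7.17 °C

Q = 2010 MJ/h = 558.33 kJ/s
ΔT = Q/(ṁ·Cp) = 558.33/(8.55×2.15) = 30.373 K
T_out = -23.2 + 30.373 = 7.1731 °C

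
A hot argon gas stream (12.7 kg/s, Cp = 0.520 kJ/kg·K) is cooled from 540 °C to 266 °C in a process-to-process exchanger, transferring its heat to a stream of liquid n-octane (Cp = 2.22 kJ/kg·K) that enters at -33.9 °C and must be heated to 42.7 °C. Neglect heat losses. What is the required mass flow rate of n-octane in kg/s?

ṁ_c = 10.6 kg/s

Heat released by hot stream: Q = 12.7 × 0.520 × (540 − 266) = 1809.5 kJ/s
Energy balance on cold side (adiabatic exchanger): Q = ṁ_c·Cp_c·(T_c,out − T_c,in)
ṁ_c = 1809.5 / [2.22 × (42.7 − -33.9)] = 10.641 kg/s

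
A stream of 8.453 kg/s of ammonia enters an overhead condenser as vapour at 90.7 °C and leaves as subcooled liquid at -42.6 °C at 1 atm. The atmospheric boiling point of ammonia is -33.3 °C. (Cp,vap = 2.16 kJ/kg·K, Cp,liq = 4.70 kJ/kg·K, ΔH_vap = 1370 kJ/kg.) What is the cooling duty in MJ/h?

Q_c = 51200 MJ/h

vapour 90.7→-33.3 °C: -267.84 kJ/kg
condensation at -33.3 °C: -1370 kJ/kg
liquid -33.3→-42.6 °C: -43.71 kJ/kg
Δh = -267.84 + -1370 + -43.71 = -1681.5 kJ/kg
Q = ṁ·Δh = 8.453 kg/s × -1681.5 kJ/kg = -14214 kJ/s
|Q| = 14214 kW = 51171 MJ/h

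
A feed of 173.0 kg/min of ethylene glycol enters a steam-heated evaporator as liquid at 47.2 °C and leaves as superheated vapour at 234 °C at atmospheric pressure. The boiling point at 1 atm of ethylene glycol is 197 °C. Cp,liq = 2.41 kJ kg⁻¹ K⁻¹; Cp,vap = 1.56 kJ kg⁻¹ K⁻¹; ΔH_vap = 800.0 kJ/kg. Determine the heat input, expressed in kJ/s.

liquid 47.2→197 °C: 361.02 kJ/kg
vaporisation at 197 °C: 800 kJ/kg
vapour 197→234 °C: 57.72 kJ/kg
Δh = 361.02 + 800 + 57.72 = 1218.7 kJ/kg
Q = ṁ·Δh = 173.0 kg/min × 1218.7 kJ/kg = 210840 kJ/min
|Q| = 3514 kW

Q = 3510 kJ/s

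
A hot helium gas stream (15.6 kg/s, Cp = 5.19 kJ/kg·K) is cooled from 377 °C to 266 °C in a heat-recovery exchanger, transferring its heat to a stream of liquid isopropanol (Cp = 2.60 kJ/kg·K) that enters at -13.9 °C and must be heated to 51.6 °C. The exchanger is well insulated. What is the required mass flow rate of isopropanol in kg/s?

ṁ_c = 52.8 kg/s

Heat released by hot stream: Q = 15.6 × 5.19 × (377 − 266) = 8987 kJ/s
Energy balance on cold side (adiabatic exchanger): Q = ṁ_c·Cp_c·(T_c,out − T_c,in)
ṁ_c = 8987 / [2.60 × (51.6 − -13.9)] = 52.772 kg/s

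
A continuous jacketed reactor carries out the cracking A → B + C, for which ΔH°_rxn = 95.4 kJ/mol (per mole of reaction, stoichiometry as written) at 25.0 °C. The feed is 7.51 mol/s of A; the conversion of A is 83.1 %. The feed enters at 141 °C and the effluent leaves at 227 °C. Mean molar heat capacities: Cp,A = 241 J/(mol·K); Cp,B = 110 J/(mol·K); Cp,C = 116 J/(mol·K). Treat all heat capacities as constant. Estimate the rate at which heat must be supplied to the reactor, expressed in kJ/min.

Q_in = 43900 kJ/min

Extent of reaction ξ = 0.831 × 7.51 = 6.2408 mol/s
Reaction term: ξ·ΔH°_rxn = 6.2408 × 95.4 = 595.37 kJ/s
Sensible, feed 141→25 °C: -209.95 kJ/s
Outlet flows (mol/s): A 1.2692, B 6.2408, C 6.2408
Sensible, products 25→227 °C: 346.69 kJ/s
Q = ΔH = 732.12 kJ/s = 732.12 kW
Heat supplied = 43927 kJ/min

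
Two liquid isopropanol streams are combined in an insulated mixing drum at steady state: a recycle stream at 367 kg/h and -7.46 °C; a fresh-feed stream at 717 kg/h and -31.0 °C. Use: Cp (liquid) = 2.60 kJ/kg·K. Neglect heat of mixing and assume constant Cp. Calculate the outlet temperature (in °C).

Adiabatic, steady state ⇒ Σ ṁᵢCp,ᵢ(T_out − Tᵢ) = 0
T_out = Σ ṁᵢCp,ᵢTᵢ / Σ ṁᵢCp,ᵢ
      = -64909 / 2818.4 = -23.03 °C

T_out = -23.0 °C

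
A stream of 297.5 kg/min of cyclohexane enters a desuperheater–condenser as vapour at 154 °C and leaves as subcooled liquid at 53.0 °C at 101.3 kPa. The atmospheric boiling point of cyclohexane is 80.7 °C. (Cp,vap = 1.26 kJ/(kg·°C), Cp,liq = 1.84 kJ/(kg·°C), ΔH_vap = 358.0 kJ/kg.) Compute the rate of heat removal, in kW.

vapour 154→80.7 °C: -92.358 kJ/kg
condensation at 80.7 °C: -358 kJ/kg
liquid 80.7→53.0 °C: -50.968 kJ/kg
Δh = -92.358 + -358 + -50.968 = -501.33 kJ/kg
Q = ṁ·Δh = 297.5 kg/min × -501.33 kJ/kg = -149140 kJ/min
|Q| = 2485.7 kW

Q_c = 2490 kW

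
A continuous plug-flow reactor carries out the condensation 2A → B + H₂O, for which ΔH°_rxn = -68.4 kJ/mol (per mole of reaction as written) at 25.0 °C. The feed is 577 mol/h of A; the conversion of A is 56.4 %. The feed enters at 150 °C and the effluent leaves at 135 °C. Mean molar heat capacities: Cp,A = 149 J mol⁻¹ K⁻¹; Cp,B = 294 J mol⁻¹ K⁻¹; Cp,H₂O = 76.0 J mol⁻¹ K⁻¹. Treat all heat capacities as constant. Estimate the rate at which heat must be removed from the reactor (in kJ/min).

Q_out = 186 kJ/min

Extent of reaction ξ = 0.564 × 577 / 2 = 162.71 mol/h
Reaction term: ξ·ΔH°_rxn = 162.71 × -68.4 = -11130 kJ/h
Sensible, feed 150→25 °C: -10747 kJ/h
Outlet flows (mol/h): A 251.57, B 162.71, H₂O 162.71
Sensible, products 25→135 °C: 10746 kJ/h
Q = ΔH = -11131 kJ/h = -3.0918 kW
Heat removed = 185.51 kJ/min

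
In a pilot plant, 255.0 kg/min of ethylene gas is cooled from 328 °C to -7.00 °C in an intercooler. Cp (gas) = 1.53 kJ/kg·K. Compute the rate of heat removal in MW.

Q_c = 2.18 MW

Q = ṁ·Cp·ΔT = 255.0 × 1.53 × (-7.00 − 328) = -130700 kJ/min
Converting: 130700 / 60 s = 2178.3 kW
Cooling duty = 2.1783 MW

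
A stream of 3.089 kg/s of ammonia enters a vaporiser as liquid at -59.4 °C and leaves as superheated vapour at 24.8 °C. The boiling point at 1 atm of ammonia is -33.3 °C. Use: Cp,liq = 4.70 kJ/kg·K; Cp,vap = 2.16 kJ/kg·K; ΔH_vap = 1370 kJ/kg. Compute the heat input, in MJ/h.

Q = 18000 MJ/h

liquid -59.4→-33.3 °C: 122.67 kJ/kg
vaporisation at -33.3 °C: 1370 kJ/kg
vapour -33.3→24.8 °C: 125.5 kJ/kg
Δh = 122.67 + 1370 + 125.5 = 1618.2 kJ/kg
Q = ṁ·Δh = 3.089 kg/s × 1618.2 kJ/kg = 4998.5 kJ/s
|Q| = 4998.5 kW = 17995 MJ/h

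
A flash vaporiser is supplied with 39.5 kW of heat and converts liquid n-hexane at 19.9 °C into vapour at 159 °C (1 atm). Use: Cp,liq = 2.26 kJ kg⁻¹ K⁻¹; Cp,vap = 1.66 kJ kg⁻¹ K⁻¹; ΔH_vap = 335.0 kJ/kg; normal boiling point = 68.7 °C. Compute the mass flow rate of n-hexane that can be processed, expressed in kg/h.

Δh = 2.26×(68.7−19.9) + 335.0 + 1.66×(159−68.7) = 595.19 kJ/kg
Q = 39.5 kW = 39.5 kJ/s = 142200 kJ/h
ṁ = Q/Δh = 142200 / 595.19 = 238.92 kg/h

ṁ = 239 kg/h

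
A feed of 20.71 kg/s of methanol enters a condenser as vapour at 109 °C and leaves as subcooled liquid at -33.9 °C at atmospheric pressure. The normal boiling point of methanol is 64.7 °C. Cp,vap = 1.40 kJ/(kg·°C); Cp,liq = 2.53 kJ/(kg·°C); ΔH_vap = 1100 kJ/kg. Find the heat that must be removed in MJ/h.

vapour 109→64.7 °C: -62.02 kJ/kg
condensation at 64.7 °C: -1100 kJ/kg
liquid 64.7→-33.9 °C: -249.46 kJ/kg
Δh = -62.02 + -1100 + -249.46 = -1411.5 kJ/kg
Q = ṁ·Δh = 20.71 kg/s × -1411.5 kJ/kg = -29232 kJ/s
|Q| = 29232 kW = 105230 MJ/h

Q_c = 105000 MJ/h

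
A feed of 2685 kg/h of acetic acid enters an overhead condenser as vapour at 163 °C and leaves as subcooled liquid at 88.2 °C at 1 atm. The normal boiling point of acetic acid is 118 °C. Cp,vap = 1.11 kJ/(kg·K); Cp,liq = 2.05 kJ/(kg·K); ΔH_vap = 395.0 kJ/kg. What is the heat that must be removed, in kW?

Q_c = 377 kW

vapour 163→118 °C: -49.95 kJ/kg
condensation at 118 °C: -395 kJ/kg
liquid 118→88.2 °C: -61.09 kJ/kg
Δh = -49.95 + -395 + -61.09 = -506.04 kJ/kg
Q = ṁ·Δh = 2685 kg/h × -506.04 kJ/kg = -1.3587e+06 kJ/h
|Q| = 377.42 kW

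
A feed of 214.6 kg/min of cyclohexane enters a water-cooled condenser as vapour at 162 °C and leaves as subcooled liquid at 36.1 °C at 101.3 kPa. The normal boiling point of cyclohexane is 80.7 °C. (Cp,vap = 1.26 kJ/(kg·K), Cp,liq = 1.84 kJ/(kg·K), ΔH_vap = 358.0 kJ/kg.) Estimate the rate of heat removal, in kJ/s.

vapour 162→80.7 °C: -102.44 kJ/kg
condensation at 80.7 °C: -358 kJ/kg
liquid 80.7→36.1 °C: -82.064 kJ/kg
Δh = -102.44 + -358 + -82.064 = -542.5 kJ/kg
Q = ṁ·Δh = 214.6 kg/min × -542.5 kJ/kg = -116420 kJ/min
|Q| = 1940.3 kW

Q_c = 1940 kJ/s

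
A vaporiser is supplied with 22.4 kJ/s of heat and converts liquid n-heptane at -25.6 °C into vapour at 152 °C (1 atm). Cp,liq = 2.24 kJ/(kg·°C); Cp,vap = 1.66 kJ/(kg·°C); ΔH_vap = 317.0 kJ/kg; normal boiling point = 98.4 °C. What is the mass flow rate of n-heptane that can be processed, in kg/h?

Δh = 2.24×(98.4−-25.6) + 317.0 + 1.66×(152−98.4) = 683.74 kJ/kg
Q = 22.4 kJ/s = 22.4 kJ/s = 80640 kJ/h
ṁ = Q/Δh = 80640 / 683.74 = 117.94 kg/h

ṁ = 118 kg/h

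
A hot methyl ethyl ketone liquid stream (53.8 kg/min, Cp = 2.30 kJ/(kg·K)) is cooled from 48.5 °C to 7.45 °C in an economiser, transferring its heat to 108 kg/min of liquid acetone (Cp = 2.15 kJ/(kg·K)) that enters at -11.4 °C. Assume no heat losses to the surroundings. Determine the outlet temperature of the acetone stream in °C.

Heat released by hot stream: Q = 53.8 × 2.30 × (48.5 − 7.45) = 5079.5 kJ/min
Energy balance on cold side (adiabatic exchanger): Q = ṁ_c·Cp_c·(T_c,out − T_c,in)
T_c,out = -11.4 + 5079.5/(108 × 2.15) = 10.476 °C

T_c,out = 10.5 °C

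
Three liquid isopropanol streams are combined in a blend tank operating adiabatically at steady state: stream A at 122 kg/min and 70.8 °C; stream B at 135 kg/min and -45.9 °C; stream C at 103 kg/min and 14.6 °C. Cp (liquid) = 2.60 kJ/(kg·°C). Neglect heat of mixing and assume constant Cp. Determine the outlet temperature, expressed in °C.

T_out = 11.0 °C

No heat crosses the boundary, so H_out = H_in.
Σ ṁᵢCp,ᵢTᵢ = 122×2.60×70.8 + 135×2.60×-45.9 + 103×2.60×14.6 = 10257
Σ ṁᵢCp,ᵢ = 122×2.60 + 135×2.60 + 103×2.60 = 936
T_out = 10257 / 936 = 10.958 °C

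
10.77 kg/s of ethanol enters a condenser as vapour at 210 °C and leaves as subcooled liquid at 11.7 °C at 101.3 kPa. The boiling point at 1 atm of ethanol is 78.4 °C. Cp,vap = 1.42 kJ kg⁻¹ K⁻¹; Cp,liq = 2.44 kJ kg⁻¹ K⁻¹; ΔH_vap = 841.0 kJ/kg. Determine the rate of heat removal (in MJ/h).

vapour 210→78.4 °C: -186.87 kJ/kg
condensation at 78.4 °C: -841 kJ/kg
liquid 78.4→11.7 °C: -162.75 kJ/kg
Δh = -186.87 + -841 + -162.75 = -1190.6 kJ/kg
Q = ṁ·Δh = 10.77 kg/s × -1190.6 kJ/kg = -12823 kJ/s
|Q| = 12823 kW = 46163 MJ/h

Q_c = 46200 MJ/h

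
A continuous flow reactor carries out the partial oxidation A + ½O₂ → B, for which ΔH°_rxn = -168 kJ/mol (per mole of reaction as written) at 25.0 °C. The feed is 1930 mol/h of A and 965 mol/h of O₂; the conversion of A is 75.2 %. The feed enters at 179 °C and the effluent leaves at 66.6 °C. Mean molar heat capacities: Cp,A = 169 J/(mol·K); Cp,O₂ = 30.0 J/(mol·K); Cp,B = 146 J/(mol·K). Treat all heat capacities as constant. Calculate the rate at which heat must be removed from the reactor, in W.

Q_out = 79500 W

Extent of reaction ξ = 0.752 × 1930 = 1451.4 mol/h
Reaction term: ξ·ΔH°_rxn = 1451.4 × -168 = -243830 kJ/h
Sensible, feed 179→25 °C: -54688 kJ/h
Outlet flows (mol/h): A 478.64, O₂ 239.32, B 1451.4
Sensible, products 25→66.6 °C: 12479 kJ/h
Q = ΔH = -286040 kJ/h = -79.455 kW
Heat removed = 79455 W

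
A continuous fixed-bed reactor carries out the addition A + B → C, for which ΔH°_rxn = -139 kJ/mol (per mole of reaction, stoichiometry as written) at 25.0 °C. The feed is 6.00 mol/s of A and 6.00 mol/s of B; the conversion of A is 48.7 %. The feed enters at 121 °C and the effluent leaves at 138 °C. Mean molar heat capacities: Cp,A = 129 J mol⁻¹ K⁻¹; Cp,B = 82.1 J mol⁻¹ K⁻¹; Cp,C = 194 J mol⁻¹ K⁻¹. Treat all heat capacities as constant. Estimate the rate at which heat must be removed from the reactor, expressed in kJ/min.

Q_out = 23400 kJ/min

Extent of reaction ξ = 0.487 × 6.00 = 2.922 mol/s
Reaction term: ξ·ΔH°_rxn = 2.922 × -139 = -406.16 kJ/s
Sensible, feed 121→25 °C: -121.59 kJ/s
Outlet flows (mol/s): A 3.078, B 3.078, C 2.922
Sensible, products 25→138 °C: 137.48 kJ/s
Q = ΔH = -390.27 kJ/s = -390.27 kW
Heat removed = 23416 kJ/min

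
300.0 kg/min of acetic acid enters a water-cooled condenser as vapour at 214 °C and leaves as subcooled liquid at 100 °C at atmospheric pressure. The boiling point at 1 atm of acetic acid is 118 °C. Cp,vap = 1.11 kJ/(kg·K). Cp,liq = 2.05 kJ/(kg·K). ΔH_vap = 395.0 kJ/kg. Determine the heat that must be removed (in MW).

vapour 214→118 °C: -106.56 kJ/kg
condensation at 118 °C: -395 kJ/kg
liquid 118→100 °C: -36.9 kJ/kg
Δh = -106.56 + -395 + -36.9 = -538.46 kJ/kg
Q = ṁ·Δh = 300.0 kg/min × -538.46 kJ/kg = -161540 kJ/min
|Q| = 2692.3 kW = 2.6923 MW

Q_c = 2.69 MW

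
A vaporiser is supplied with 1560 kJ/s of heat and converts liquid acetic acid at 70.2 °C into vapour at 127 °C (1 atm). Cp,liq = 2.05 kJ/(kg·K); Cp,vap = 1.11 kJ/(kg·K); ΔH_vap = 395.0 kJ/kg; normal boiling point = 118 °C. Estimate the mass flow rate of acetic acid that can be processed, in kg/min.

ṁ = 186 kg/min

Δh = 2.05×(118−70.2) + 395.0 + 1.11×(127−118) = 502.98 kJ/kg
Q = 1560 kJ/s = 1560 kJ/s = 93600 kJ/min
ṁ = Q/Δh = 93600 / 502.98 = 186.09 kg/min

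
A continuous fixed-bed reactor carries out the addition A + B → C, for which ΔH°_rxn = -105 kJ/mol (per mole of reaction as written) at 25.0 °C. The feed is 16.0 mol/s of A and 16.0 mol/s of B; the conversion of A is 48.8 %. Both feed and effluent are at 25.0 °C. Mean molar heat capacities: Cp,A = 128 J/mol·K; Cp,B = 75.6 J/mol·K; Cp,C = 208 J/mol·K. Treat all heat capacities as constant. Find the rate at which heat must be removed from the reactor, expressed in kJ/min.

Q_out = 49200 kJ/min

Extent of reaction ξ = 0.488 × 16.0 = 7.808 mol/s
Reaction term: ξ·ΔH°_rxn = 7.808 × -105 = -819.84 kJ/s
Q = ΔH = -819.84 kJ/s = -819.84 kW
Heat removed = 49190 kJ/min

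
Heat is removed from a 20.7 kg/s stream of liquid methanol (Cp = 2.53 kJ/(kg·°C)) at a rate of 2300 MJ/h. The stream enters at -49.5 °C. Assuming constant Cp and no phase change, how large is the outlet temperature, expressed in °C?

Q = 2300 MJ/h = 638.89 kJ/s
ΔT = Q/(ṁ·Cp) = 638.89/(20.7×2.53) = 12.199 K
T_out = -49.5 − 12.199 = -61.699 °C

T_out = -61.7 °C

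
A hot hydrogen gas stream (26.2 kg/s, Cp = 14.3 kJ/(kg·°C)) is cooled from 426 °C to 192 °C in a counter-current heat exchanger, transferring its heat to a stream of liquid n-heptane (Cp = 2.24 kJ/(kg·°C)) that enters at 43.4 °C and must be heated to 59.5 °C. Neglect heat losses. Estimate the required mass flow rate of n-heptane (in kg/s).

Heat released by hot stream: Q = 26.2 × 14.3 × (426 − 192) = 87670 kJ/s
Energy balance on cold side (adiabatic exchanger): Q = ṁ_c·Cp_c·(T_c,out − T_c,in)
ṁ_c = 87670 / [2.24 × (59.5 − 43.4)] = 2431 kg/s

ṁ_c = 2430 kg/s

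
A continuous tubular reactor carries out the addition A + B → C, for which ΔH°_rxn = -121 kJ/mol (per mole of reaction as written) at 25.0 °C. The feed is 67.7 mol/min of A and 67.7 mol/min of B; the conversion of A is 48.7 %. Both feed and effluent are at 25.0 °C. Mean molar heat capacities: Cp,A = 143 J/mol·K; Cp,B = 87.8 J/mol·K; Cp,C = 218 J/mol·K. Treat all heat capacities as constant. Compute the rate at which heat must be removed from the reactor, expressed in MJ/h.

Q_out = 239 MJ/h

Extent of reaction ξ = 0.487 × 67.7 = 32.97 mol/min
Reaction term: ξ·ΔH°_rxn = 32.97 × -121 = -3989.4 kJ/min
Q = ΔH = -3989.4 kJ/min = -66.489 kW
Heat removed = 239.36 MJ/h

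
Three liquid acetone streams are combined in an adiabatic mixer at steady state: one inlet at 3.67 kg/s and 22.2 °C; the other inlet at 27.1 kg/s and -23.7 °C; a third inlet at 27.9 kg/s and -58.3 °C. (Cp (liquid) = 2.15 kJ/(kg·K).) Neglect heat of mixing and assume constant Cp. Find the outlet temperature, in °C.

No heat crosses the boundary, so H_out = H_in.
T_out = Σ ṁᵢCp,ᵢTᵢ / Σ ṁᵢCp,ᵢ
      = -4702.8 / 126.14 = -37.283 °C

T_out = -37.3 °C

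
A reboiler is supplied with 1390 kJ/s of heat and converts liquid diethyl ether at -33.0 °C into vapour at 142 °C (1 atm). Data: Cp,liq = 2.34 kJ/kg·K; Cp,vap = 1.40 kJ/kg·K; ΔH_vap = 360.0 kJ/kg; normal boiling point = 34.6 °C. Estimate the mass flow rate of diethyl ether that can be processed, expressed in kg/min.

ṁ = 125 kg/min

Δh = 2.34×(34.6−-33.0) + 360.0 + 1.40×(142−34.6) = 668.54 kJ/kg
Q = 1390 kJ/s = 1390 kJ/s = 83400 kJ/min
ṁ = Q/Δh = 83400 / 668.54 = 124.75 kg/min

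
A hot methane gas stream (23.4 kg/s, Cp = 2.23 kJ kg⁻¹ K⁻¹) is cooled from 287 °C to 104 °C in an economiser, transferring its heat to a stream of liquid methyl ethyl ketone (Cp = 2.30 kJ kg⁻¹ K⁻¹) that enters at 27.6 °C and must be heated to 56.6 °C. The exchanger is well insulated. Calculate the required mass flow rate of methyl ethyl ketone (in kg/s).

ṁ_c = 143 kg/s

Heat released by hot stream: Q = 23.4 × 2.23 × (287 − 104) = 9549.3 kJ/s
Energy balance on cold side (adiabatic exchanger): Q = ṁ_c·Cp_c·(T_c,out − T_c,in)
ṁ_c = 9549.3 / [2.30 × (56.6 − 27.6)] = 143.17 kg/s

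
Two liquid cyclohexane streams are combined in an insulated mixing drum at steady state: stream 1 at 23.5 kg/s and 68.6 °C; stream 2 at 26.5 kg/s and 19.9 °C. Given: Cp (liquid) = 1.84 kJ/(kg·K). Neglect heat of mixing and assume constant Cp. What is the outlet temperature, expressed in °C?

Adiabatic, steady state ⇒ Σ ṁᵢCp,ᵢ(T_out − Tᵢ) = 0
T_out = Σ ṁᵢCp,ᵢTᵢ / Σ ṁᵢCp,ᵢ
      = 3936.6 / 92 = 42.789 °C

T_out = 42.8 °C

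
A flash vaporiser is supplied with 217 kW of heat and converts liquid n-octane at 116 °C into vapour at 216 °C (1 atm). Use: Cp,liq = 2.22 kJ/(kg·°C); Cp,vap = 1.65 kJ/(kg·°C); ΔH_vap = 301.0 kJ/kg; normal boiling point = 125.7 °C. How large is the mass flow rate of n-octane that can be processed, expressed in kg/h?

ṁ = 1660 kg/h

Δh = 2.22×(125.7−116) + 301.0 + 1.65×(216−125.7) = 471.53 kJ/kg
Q = 217 kW = 217 kJ/s = 781200 kJ/h
ṁ = Q/Δh = 781200 / 471.53 = 1656.7 kg/h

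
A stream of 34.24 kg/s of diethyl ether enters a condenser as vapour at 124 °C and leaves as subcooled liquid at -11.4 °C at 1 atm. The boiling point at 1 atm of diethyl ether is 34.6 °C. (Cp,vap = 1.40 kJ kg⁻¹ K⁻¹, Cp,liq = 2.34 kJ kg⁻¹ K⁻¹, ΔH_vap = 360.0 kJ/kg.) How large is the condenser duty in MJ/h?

Q_c = 73100 MJ/h

vapour 124→34.6 °C: -125.16 kJ/kg
condensation at 34.6 °C: -360 kJ/kg
liquid 34.6→-11.4 °C: -107.64 kJ/kg
Δh = -125.16 + -360 + -107.64 = -592.8 kJ/kg
Q = ṁ·Δh = 34.24 kg/s × -592.8 kJ/kg = -20297 kJ/s
|Q| = 20297 kW = 73071 MJ/h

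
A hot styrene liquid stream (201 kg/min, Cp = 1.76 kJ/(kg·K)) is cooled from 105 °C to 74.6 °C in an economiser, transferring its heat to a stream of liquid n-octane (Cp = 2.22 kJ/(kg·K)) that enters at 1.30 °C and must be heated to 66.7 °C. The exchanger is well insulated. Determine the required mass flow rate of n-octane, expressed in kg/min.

Heat released by hot stream: Q = 201 × 1.76 × (105 − 74.6) = 10754 kJ/min
Energy balance on cold side (adiabatic exchanger): Q = ṁ_c·Cp_c·(T_c,out − T_c,in)
ṁ_c = 10754 / [2.22 × (66.7 − 1.30)] = 74.072 kg/min

ṁ_c = 74.1 kg/min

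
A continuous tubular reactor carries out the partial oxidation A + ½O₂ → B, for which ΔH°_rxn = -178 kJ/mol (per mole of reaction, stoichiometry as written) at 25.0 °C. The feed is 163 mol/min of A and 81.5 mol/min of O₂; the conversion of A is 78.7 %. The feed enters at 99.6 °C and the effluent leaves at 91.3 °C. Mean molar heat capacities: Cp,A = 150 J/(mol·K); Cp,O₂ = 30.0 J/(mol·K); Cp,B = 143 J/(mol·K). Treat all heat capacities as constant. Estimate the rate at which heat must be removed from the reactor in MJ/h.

Q_out = 1390 MJ/h

Extent of reaction ξ = 0.787 × 163 = 128.28 mol/min
Reaction term: ξ·ΔH°_rxn = 128.28 × -178 = -22834 kJ/min
Sensible, feed 99.6→25 °C: -2006.4 kJ/min
Outlet flows (mol/min): A 34.719, O₂ 17.359, B 128.28
Sensible, products 25→91.3 °C: 1596 kJ/min
Q = ΔH = -23244 kJ/min = -387.41 kW
Heat removed = 1394.7 MJ/h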